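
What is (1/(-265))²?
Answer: 1/70225 ≈ 1.4240e-5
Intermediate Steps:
(1/(-265))² = (-1/265)² = 1/70225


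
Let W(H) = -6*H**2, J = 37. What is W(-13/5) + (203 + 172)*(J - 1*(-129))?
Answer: 1555236/25 ≈ 62209.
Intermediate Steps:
W(-13/5) + (203 + 172)*(J - 1*(-129)) = -6*(-13/5)**2 + (203 + 172)*(37 - 1*(-129)) = -6*(-13*1/5)**2 + 375*(37 + 129) = -6*(-13/5)**2 + 375*166 = -6*169/25 + 62250 = -1014/25 + 62250 = 1555236/25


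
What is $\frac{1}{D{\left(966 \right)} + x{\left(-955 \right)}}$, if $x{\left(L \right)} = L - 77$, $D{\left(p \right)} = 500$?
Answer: $- \frac{1}{532} \approx -0.0018797$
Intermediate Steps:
$x{\left(L \right)} = -77 + L$ ($x{\left(L \right)} = L - 77 = -77 + L$)
$\frac{1}{D{\left(966 \right)} + x{\left(-955 \right)}} = \frac{1}{500 - 1032} = \frac{1}{-532} = - \frac{1}{532}$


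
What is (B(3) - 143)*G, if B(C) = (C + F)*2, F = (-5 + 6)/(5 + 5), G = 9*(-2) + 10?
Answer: 5472/5 ≈ 1094.4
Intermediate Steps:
G = -8 (G = -18 + 10 = -8)
F = 1/10 ≈ 0.10000
B(C) = 1/5 + 2*C (B(C) = (C + 1/10)*2 = (1/10 + C)*2 = 1/5 + 2*C)
(B(3) - 143)*G = ((1/5 + 2*3) - 143)*(-8) = ((1/5 + 6) - 143)*(-8) = (31/5 - 143)*(-8) = -684/5*(-8) = 5472/5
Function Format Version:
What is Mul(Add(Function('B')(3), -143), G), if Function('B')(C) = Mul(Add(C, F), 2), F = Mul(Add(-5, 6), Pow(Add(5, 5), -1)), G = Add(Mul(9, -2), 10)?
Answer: Rational(5472, 5) ≈ 1094.4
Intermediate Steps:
G = -8 (G = Add(-18, 10) = -8)
F = Rational(1, 10) (F = Mul(1, Pow(10, -1)) = Mul(1, Rational(1, 10)) = Rational(1, 10) ≈ 0.10000)
Function('B')(C) = Add(Rational(1, 5), Mul(2, C)) (Function('B')(C) = Mul(Add(C, Rational(1, 10)), 2) = Mul(Add(Rational(1, 10), C), 2) = Add(Rational(1, 5), Mul(2, C)))
Mul(Add(Function('B')(3), -143), G) = Mul(Add(Add(Rational(1, 5), Mul(2, 3)), -143), -8) = Mul(Add(Add(Rational(1, 5), 6), -143), -8) = Mul(Add(Rational(31, 5), -143), -8) = Mul(Rational(-684, 5), -8) = Rational(5472, 5)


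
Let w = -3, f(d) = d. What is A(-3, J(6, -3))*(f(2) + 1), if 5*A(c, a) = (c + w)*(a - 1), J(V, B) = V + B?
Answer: -36/5 ≈ -7.2000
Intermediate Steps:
J(V, B) = B + V
A(c, a) = (-1 + a)*(-3 + c)/5 (A(c, a) = ((c - 3)*(a - 1))/5 = ((-3 + c)*(-1 + a))/5 = ((-1 + a)*(-3 + c))/5 = (-1 + a)*(-3 + c)/5)
A(-3, J(6, -3))*(f(2) + 1) = (⅗ - 3*(-3 + 6)/5 - ⅕*(-3) + (⅕)*(-3 + 6)*(-3))*(2 + 1) = (⅗ - ⅗*3 + ⅗ + (⅕)*3*(-3))*3 = (⅗ - 9/5 + ⅗ - 9/5)*3 = -12/5*3 = -36/5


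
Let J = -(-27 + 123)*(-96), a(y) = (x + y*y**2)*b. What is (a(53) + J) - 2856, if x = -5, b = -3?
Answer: -440256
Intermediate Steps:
a(y) = 15 - 3*y**3 (a(y) = (-5 + y*y**2)*(-3) = (-5 + y**3)*(-3) = 15 - 3*y**3)
J = 9216 (J = -1*96*(-96) = -96*(-96) = 9216)
(a(53) + J) - 2856 = ((15 - 3*53**3) + 9216) - 2856 = ((15 - 3*148877) + 9216) - 2856 = ((15 - 446631) + 9216) - 2856 = (-446616 + 9216) - 2856 = -437400 - 2856 = -440256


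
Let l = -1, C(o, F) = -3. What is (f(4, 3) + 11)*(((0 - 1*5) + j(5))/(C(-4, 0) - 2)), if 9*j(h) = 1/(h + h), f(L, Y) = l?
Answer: 449/45 ≈ 9.9778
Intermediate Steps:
f(L, Y) = -1
j(h) = 1/(18*h) (j(h) = 1/(9*(h + h)) = 1/(9*((2*h))) = (1/(2*h))/9 = 1/(18*h))
(f(4, 3) + 11)*(((0 - 1*5) + j(5))/(C(-4, 0) - 2)) = (-1 + 11)*(((0 - 1*5) + (1/18)/5)/(-3 - 2)) = 10*(((0 - 5) + (1/18)*(⅕))/(-5)) = 10*((-5 + 1/90)*(-⅕)) = 10*(-449/90*(-⅕)) = 10*(449/450) = 449/45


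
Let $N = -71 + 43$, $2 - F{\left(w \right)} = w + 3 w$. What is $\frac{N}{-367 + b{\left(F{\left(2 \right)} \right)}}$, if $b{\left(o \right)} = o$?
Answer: $\frac{28}{373} \approx 0.075067$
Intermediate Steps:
$F{\left(w \right)} = 2 - 4 w$ ($F{\left(w \right)} = 2 - \left(w + 3 w\right) = 2 - 4 w$)
$N = -28$
$\frac{N}{-367 + b{\left(F{\left(2 \right)} \right)}} = \frac{1}{-367 + \left(2 - 8\right)} \left(-28\right) = \frac{1}{-367 - 6} \left(-28\right) = \frac{1}{-373} \left(-28\right) = \left(- \frac{1}{373}\right) \left(-28\right) = \frac{28}{373}$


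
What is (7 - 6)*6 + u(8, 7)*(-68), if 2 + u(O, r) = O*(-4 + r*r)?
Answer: -24338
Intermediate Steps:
u(O, r) = -2 + O*(-4 + r**2) (u(O, r) = -2 + O*(-4 + r*r) = -2 + O*(-4 + r**2))
(7 - 6)*6 + u(8, 7)*(-68) = (7 - 6)*6 + (-2 - 4*8 + 8*7**2)*(-68) = 1*6 + (-2 - 32 + 8*49)*(-68) = 6 + (-2 - 32 + 392)*(-68) = 6 + 358*(-68) = 6 - 24344 = -24338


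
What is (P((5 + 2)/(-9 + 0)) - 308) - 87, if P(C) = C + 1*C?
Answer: -3569/9 ≈ -396.56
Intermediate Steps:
P(C) = 2*C (P(C) = C + C = 2*C)
(P((5 + 2)/(-9 + 0)) - 308) - 87 = (2*((5 + 2)/(-9 + 0)) - 308) - 87 = (2*(7/(-9)) - 308) - 87 = (2*(7*(-⅑)) - 308) - 87 = (2*(-7/9) - 308) - 87 = (-14/9 - 308) - 87 = -2786/9 - 87 = -3569/9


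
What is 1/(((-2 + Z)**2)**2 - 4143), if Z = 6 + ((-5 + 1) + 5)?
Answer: -1/3518 ≈ -0.00028425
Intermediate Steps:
Z = 7 (Z = 6 + (-4 + 5) = 6 + 1 = 7)
1/(((-2 + Z)**2)**2 - 4143) = 1/(((-2 + 7)**2)**2 - 4143) = 1/((5**2)**2 - 4143) = 1/(25**2 - 4143) = 1/(625 - 4143) = 1/(-3518) = -1/3518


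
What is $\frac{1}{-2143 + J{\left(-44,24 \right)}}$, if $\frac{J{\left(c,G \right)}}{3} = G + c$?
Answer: $- \frac{1}{2203} \approx -0.00045393$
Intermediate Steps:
$J{\left(c,G \right)} = 3 G + 3 c$ ($J{\left(c,G \right)} = 3 \left(G + c\right) = 3 G + 3 c$)
$\frac{1}{-2143 + J{\left(-44,24 \right)}} = \frac{1}{-2143 + \left(3 \cdot 24 + 3 \left(-44\right)\right)} = \frac{1}{-2143 + \left(72 - 132\right)} = \frac{1}{-2143 - 60} = \frac{1}{-2203} = - \frac{1}{2203}$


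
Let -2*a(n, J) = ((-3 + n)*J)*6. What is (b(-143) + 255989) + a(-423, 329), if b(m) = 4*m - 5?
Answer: 675874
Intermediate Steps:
b(m) = -5 + 4*m
a(n, J) = -3*J*(-3 + n) (a(n, J) = -(-3 + n)*J*6/2 = -J*(-3 + n)*6/2 = -3*J*(-3 + n))
(b(-143) + 255989) + a(-423, 329) = ((-5 + 4*(-143)) + 255989) + 3*329*(3 - 1*(-423)) = ((-5 - 572) + 255989) + 3*329*(3 + 423) = (-577 + 255989) + 3*329*426 = 255412 + 420462 = 675874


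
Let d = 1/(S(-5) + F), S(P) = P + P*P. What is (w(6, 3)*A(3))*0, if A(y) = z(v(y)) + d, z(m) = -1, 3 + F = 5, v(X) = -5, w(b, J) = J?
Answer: 0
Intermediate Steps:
F = 2 (F = -3 + 5 = 2)
S(P) = P + P²
d = 1/22 (d = 1/(-5*(1 - 5) + 2) = 1/(-5*(-4) + 2) = 1/(20 + 2) = 1/22 ≈ 0.045455)
A(y) = -21/22 (A(y) = -1 + 1/22 = -21/22)
(w(6, 3)*A(3))*0 = (3*(-21/22))*0 = -63/22*0 = 0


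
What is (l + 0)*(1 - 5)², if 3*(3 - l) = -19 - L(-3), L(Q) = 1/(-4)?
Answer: 148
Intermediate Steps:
L(Q) = -¼
l = 37/4 (l = 3 - (-19 - 1*(-¼))/3 = 3 - (-19 + ¼)/3 = 3 - ⅓*(-75/4) = 3 + 25/4 = 37/4 ≈ 9.2500)
(l + 0)*(1 - 5)² = (37/4 + 0)*(1 - 5)² = (37/4)*(-4)² = (37/4)*16 = 148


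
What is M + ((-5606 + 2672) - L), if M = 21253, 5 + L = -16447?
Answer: 34771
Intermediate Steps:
L = -16452 (L = -5 - 16447 = -16452)
M + ((-5606 + 2672) - L) = 21253 + ((-5606 + 2672) - 1*(-16452)) = 21253 + (-2934 + 16452) = 21253 + 13518 = 34771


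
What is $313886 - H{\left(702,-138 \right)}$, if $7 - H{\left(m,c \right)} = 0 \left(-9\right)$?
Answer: $313879$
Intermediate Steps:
$H{\left(m,c \right)} = 7$ ($H{\left(m,c \right)} = 7 - 0 \left(-9\right) = 7 - 0 = 7 + 0 = 7$)
$313886 - H{\left(702,-138 \right)} = 313886 - 7 = 313879$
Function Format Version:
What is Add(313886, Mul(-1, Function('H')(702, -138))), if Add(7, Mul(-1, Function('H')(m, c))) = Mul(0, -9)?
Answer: 313879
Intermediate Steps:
Function('H')(m, c) = 7 (Function('H')(m, c) = Add(7, Mul(-1, Mul(0, -9))) = Add(7, Mul(-1, 0)) = Add(7, 0) = 7)
Add(313886, Mul(-1, Function('H')(702, -138))) = Add(313886, Mul(-1, 7)) = Add(313886, -7) = 313879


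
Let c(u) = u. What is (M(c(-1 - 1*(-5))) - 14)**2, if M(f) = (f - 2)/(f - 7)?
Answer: 1936/9 ≈ 215.11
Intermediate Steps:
M(f) = (-2 + f)/(-7 + f)
(M(c(-1 - 1*(-5))) - 14)**2 = ((-2 + (-1 - 1*(-5)))/(-7 + (-1 - 1*(-5))) - 14)**2 = ((-2 + (-1 + 5))/(-7 + (-1 + 5)) - 14)**2 = ((-2 + 4)/(-7 + 4) - 14)**2 = (2/(-3) - 14)**2 = (-1/3*2 - 14)**2 = (-2/3 - 14)**2 = (-44/3)**2 = 1936/9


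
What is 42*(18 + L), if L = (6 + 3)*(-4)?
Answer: -756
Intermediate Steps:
L = -36 (L = 9*(-4) = -36)
42*(18 + L) = 42*(18 - 36) = 42*(-18) = -756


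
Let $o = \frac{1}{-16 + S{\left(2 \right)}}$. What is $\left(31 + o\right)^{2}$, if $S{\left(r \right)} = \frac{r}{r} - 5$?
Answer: $\frac{383161}{400} \approx 957.9$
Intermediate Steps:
$S{\left(r \right)} = -4$ ($S{\left(r \right)} = 1 - 5 = -4$)
$o = - \frac{1}{20}$ ($o = \frac{1}{-16 - 4} = \frac{1}{-20} = - \frac{1}{20} \approx -0.05$)
$\left(31 + o\right)^{2} = \left(31 - \frac{1}{20}\right)^{2} = \left(\frac{619}{20}\right)^{2} = \frac{383161}{400}$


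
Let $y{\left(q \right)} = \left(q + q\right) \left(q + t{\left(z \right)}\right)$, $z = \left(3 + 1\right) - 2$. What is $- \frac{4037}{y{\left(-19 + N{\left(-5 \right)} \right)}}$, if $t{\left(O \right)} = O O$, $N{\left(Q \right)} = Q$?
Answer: $- \frac{4037}{960} \approx -4.2052$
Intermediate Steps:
$z = 2$ ($z = 4 - 2 = 2$)
$t{\left(O \right)} = O^{2}$
$y{\left(q \right)} = 2 q \left(4 + q\right)$ ($y{\left(q \right)} = \left(q + q\right) \left(q + 2^{2}\right) = 2 q \left(q + 4\right) = 2 q \left(4 + q\right)$)
$- \frac{4037}{y{\left(-19 + N{\left(-5 \right)} \right)}} = - \frac{4037}{2 \left(-19 - 5\right) \left(4 - 24\right)} = - \frac{4037}{2 \left(-24\right) \left(4 - 24\right)} = - \frac{4037}{2 \left(-24\right) \left(-20\right)} = - \frac{4037}{960}$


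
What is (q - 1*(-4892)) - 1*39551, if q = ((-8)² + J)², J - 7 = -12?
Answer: -31178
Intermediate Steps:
J = -5 (J = 7 - 12 = -5)
q = 3481 (q = ((-8)² - 5)² = (64 - 5)² = 59² = 3481)
(q - 1*(-4892)) - 1*39551 = (3481 - 1*(-4892)) - 1*39551 = (3481 + 4892) - 39551 = 8373 - 39551 = -31178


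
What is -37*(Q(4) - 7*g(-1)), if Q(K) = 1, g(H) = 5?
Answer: 1258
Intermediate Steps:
-37*(Q(4) - 7*g(-1)) = -37*(1 - 7*5) = -37*(1 - 35) = -37*(-34) = 1258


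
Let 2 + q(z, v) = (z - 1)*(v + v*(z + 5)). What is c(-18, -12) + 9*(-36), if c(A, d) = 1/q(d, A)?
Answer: -455545/1406 ≈ -324.00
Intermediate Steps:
q(z, v) = -2 + (-1 + z)*(v + v*(5 + z)) (q(z, v) = -2 + (z - 1)*(v + v*(z + 5)) = -2 + (-1 + z)*(v + v*(5 + z)))
c(A, d) = 1/(-2 - 6*A + A*d² + 5*A*d)
c(-18, -12) + 9*(-36) = 1/(-2 - 6*(-18) - 18*(-12)² + 5*(-18)*(-12)) + 9*(-36) = 1/(-2 + 108 - 18*144 + 1080) - 324 = 1/(-2 + 108 - 2592 + 1080) - 324 = 1/(-1406) - 324 = -1/1406 - 324 = -455545/1406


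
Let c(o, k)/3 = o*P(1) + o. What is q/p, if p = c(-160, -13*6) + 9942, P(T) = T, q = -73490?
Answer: -36745/4491 ≈ -8.1819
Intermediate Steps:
c(o, k) = 6*o (c(o, k) = 3*(o*1 + o) = 3*(o + o) = 3*(2*o) = 6*o)
p = 8982 (p = 6*(-160) + 9942 = -960 + 9942 = 8982)
q/p = -73490/8982 = -73490*1/8982 = -36745/4491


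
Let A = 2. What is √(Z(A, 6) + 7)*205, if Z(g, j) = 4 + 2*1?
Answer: 205*√13 ≈ 739.14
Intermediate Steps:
Z(g, j) = 6 (Z(g, j) = 4 + 2 = 6)
√(Z(A, 6) + 7)*205 = √(6 + 7)*205 = √13*205 = 205*√13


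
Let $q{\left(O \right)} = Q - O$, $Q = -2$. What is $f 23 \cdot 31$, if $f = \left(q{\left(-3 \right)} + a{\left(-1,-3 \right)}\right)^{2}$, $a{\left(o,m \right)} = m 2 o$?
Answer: $34937$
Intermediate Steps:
$a{\left(o,m \right)} = 2 m o$
$q{\left(O \right)} = -2 - O$
$f = 49$ ($f = \left(\left(-2 - -3\right) + 2 \left(-3\right) \left(-1\right)\right)^{2} = \left(\left(-2 + 3\right) + 6\right)^{2} = \left(1 + 6\right)^{2} = 7^{2} = 49$)
$f 23 \cdot 31 = 49 \cdot 23 \cdot 31 = 1127 \cdot 31 = 34937$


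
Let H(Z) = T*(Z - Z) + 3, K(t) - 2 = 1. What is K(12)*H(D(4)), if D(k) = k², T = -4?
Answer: 9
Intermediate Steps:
K(t) = 3 (K(t) = 2 + 1 = 3)
H(Z) = 3 (H(Z) = -4*(Z - Z) + 3 = -4*0 + 3 = 0 + 3 = 3)
K(12)*H(D(4)) = 3*3 = 9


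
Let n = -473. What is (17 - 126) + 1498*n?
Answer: -708663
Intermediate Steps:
(17 - 126) + 1498*n = (17 - 126) + 1498*(-473) = -109 - 708554 = -708663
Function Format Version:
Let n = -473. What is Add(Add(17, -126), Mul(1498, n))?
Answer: -708663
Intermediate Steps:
Add(Add(17, -126), Mul(1498, n)) = Add(Add(17, -126), Mul(1498, -473)) = Add(-109, -708554) = -708663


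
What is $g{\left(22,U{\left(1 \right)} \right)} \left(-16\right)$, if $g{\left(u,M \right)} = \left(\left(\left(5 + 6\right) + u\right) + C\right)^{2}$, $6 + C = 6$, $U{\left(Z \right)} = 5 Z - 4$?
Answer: $-17424$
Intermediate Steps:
$U{\left(Z \right)} = -4 + 5 Z$
$C = 0$ ($C = -6 + 6 = 0$)
$g{\left(u,M \right)} = \left(11 + u\right)^{2}$ ($g{\left(u,M \right)} = \left(\left(\left(5 + 6\right) + u\right) + 0\right)^{2} = \left(\left(11 + u\right) + 0\right)^{2} = \left(11 + u\right)^{2}$)
$g{\left(22,U{\left(1 \right)} \right)} \left(-16\right) = \left(11 + 22\right)^{2} \left(-16\right) = 33^{2} \left(-16\right) = 1089 \left(-16\right) = -17424$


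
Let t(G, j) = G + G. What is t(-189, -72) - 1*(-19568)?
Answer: 19190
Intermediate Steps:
t(G, j) = 2*G
t(-189, -72) - 1*(-19568) = 2*(-189) - 1*(-19568) = -378 + 19568 = 19190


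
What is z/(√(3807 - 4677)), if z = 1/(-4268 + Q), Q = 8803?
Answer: -I*√870/3945450 ≈ -7.4759e-6*I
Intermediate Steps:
z = 1/4535 (z = 1/(-4268 + 8803) = 1/4535 ≈ 0.00022051)
z/(√(3807 - 4677)) = 1/(4535*(√(3807 - 4677))) = 1/(4535*(√(-870))) = 1/(4535*((I*√870))) = (-I*√870/870)/4535 = -I*√870/3945450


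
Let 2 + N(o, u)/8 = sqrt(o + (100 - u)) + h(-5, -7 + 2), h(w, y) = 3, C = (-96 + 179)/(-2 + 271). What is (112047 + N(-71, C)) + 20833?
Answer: 132888 + 8*sqrt(2076142)/269 ≈ 1.3293e+5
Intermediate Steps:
C = 83/269 ≈ 0.30855
N(o, u) = 8 + 8*sqrt(100 + o - u) (N(o, u) = -16 + 8*(sqrt(o + (100 - u)) + 3) = -16 + 8*(sqrt(100 + o - u) + 3) = -16 + 8*(3 + sqrt(100 + o - u)) = -16 + (24 + 8*sqrt(100 + o - u)) = 8 + 8*sqrt(100 + o - u))
(112047 + N(-71, C)) + 20833 = (112047 + (8 + 8*sqrt(100 - 71 - 1*83/269))) + 20833 = (112047 + (8 + 8*sqrt(100 - 71 - 83/269))) + 20833 = (112047 + (8 + 8*sqrt(7718/269))) + 20833 = (112047 + (8 + 8*(sqrt(2076142)/269))) + 20833 = (112047 + (8 + 8*sqrt(2076142)/269)) + 20833 = (112055 + 8*sqrt(2076142)/269) + 20833 = 132888 + 8*sqrt(2076142)/269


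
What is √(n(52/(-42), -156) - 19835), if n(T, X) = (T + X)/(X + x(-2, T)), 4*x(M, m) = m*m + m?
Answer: I*√2219725948463/10579 ≈ 140.83*I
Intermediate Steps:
x(M, m) = m/4 + m²/4 (x(M, m) = (m*m + m)/4 = (m² + m)/4 = (m + m²)/4 = m/4 + m²/4)
n(T, X) = (T + X)/(X + T*(1 + T)/4)
√(n(52/(-42), -156) - 19835) = √(4*(52/(-42) - 156)/(4*(-156) + (52/(-42))*(1 + 52/(-42))) - 19835) = √(4*(52*(-1/42) - 156)/(-624 + (52*(-1/42))*(1 + 52*(-1/42))) - 19835) = √(4*(-26/21 - 156)/(-624 - 26*(1 - 26/21)/21) - 19835) = √(4*(-3302/21)/(-624 - 26/21*(-5/21)) - 19835) = √(4*(-3302/21)/(-624 + 130/441) - 19835) = √(4*(-3302/21)/(-275054/441) - 19835) = √(4*(-441/275054)*(-3302/21) - 19835) = √(10668/10579 - 19835) = √(-209823797/10579) = I*√2219725948463/10579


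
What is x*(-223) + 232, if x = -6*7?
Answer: 9598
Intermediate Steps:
x = -42
x*(-223) + 232 = -42*(-223) + 232 = 9366 + 232 = 9598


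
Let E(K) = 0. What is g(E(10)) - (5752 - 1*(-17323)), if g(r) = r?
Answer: -23075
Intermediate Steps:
g(E(10)) - (5752 - 1*(-17323)) = 0 - (5752 - 1*(-17323)) = 0 - (5752 + 17323) = 0 - 1*23075 = 0 - 23075 = -23075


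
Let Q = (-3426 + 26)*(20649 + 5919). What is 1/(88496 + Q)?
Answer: -1/90242704 ≈ -1.1081e-8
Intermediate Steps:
Q = -90331200 (Q = -3400*26568 = -90331200)
1/(88496 + Q) = 1/(88496 - 90331200) = 1/(-90242704) = -1/90242704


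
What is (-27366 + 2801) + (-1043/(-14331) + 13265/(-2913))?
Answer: -341894179717/13915401 ≈ -24569.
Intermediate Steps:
(-27366 + 2801) + (-1043/(-14331) + 13265/(-2913)) = -24565 + (-1043*(-1/14331) + 13265*(-1/2913)) = -24565 + (1043/14331 - 13265/2913) = -24565 - 62354152/13915401 = -341894179717/13915401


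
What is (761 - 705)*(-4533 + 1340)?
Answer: -178808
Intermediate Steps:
(761 - 705)*(-4533 + 1340) = 56*(-3193) = -178808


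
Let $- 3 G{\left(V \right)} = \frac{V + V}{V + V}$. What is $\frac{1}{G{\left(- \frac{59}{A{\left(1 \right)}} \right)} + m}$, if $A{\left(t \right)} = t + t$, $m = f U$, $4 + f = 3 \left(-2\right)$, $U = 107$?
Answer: $- \frac{3}{3211} \approx -0.00093429$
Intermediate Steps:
$f = -10$ ($f = -4 + 3 \left(-2\right) = -4 - 6 = -10$)
$m = -1070$ ($m = \left(-10\right) 107 = -1070$)
$A{\left(t \right)} = 2 t$
$G{\left(V \right)} = - \frac{1}{3}$ ($G{\left(V \right)} = - \frac{\left(V + V\right) \frac{1}{V + V}}{3} = - \frac{2 V \frac{1}{2 V}}{3} = \left(- \frac{1}{3}\right) 1 = - \frac{1}{3}$)
$\frac{1}{G{\left(- \frac{59}{A{\left(1 \right)}} \right)} + m} = \frac{1}{- \frac{1}{3} - 1070} = \frac{1}{- \frac{3211}{3}} = - \frac{3}{3211}$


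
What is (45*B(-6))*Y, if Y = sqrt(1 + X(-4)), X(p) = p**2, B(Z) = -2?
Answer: -90*sqrt(17) ≈ -371.08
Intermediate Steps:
Y = sqrt(17) (Y = sqrt(1 + (-4)**2) = sqrt(1 + 16) = sqrt(17) ≈ 4.1231)
(45*B(-6))*Y = (45*(-2))*sqrt(17) = -90*sqrt(17)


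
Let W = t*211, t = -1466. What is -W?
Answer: 309326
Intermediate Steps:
W = -309326 (W = -1466*211 = -309326)
-W = -1*(-309326) = 309326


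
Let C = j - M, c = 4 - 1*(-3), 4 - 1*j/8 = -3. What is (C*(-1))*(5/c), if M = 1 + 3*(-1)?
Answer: -290/7 ≈ -41.429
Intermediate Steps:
j = 56 (j = 32 - 8*(-3) = 32 + 24 = 56)
M = -2 (M = 1 - 3 = -2)
c = 7 (c = 4 + 3 = 7)
C = 58 (C = 56 - 1*(-2) = 56 + 2 = 58)
(C*(-1))*(5/c) = (58*(-1))*(5/7) = -290/7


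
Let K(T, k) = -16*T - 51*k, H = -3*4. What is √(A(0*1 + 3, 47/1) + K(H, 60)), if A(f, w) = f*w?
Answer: 3*I*√303 ≈ 52.221*I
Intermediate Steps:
H = -12
K(T, k) = -51*k - 16*T
√(A(0*1 + 3, 47/1) + K(H, 60)) = √((0*1 + 3)*(47/1) + (-51*60 - 16*(-12))) = √((0 + 3)*(47*1) + (-3060 + 192)) = √(3*47 - 2868) = √(141 - 2868) = √(-2727) = 3*I*√303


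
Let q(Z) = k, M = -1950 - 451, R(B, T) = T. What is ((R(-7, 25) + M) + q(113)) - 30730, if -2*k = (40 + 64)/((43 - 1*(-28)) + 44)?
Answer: -3807242/115 ≈ -33106.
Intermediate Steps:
k = -52/115 (k = -(40 + 64)/(2*((43 - 1*(-28)) + 44)) = -52/((43 + 28) + 44) = -52/(71 + 44) = -52/115 ≈ -0.45217)
M = -2401
q(Z) = -52/115
((R(-7, 25) + M) + q(113)) - 30730 = ((25 - 2401) - 52/115) - 30730 = (-2376 - 52/115) - 30730 = -273292/115 - 30730 = -3807242/115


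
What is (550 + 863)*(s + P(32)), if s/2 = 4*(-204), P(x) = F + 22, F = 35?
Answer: -2225475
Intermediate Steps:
P(x) = 57 (P(x) = 35 + 22 = 57)
s = -1632 (s = 2*(4*(-204)) = 2*(-816) = -1632)
(550 + 863)*(s + P(32)) = (550 + 863)*(-1632 + 57) = 1413*(-1575) = -2225475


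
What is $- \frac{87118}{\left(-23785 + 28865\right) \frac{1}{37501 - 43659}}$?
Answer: $\frac{134118161}{1270} \approx 1.056 \cdot 10^{5}$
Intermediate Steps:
$- \frac{87118}{\left(-23785 + 28865\right) \frac{1}{37501 - 43659}} = - \frac{87118}{5080 \frac{1}{-6158}} = - \frac{87118}{5080 \left(- \frac{1}{6158}\right)} = - \frac{87118}{- \frac{2540}{3079}} = \left(-87118\right) \left(- \frac{3079}{2540}\right) = \frac{134118161}{1270}$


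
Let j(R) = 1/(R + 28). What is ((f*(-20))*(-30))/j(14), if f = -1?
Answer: -25200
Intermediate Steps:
j(R) = 1/(28 + R)
((f*(-20))*(-30))/j(14) = (-1*(-20)*(-30))/(1/(28 + 14)) = (20*(-30))/(1/42) = -600/1/42 = -600*42 = -25200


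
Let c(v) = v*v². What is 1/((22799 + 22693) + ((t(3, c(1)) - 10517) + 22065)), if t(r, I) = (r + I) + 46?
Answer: 1/57090 ≈ 1.7516e-5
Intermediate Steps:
c(v) = v³
t(r, I) = 46 + I + r (t(r, I) = (I + r) + 46 = 46 + I + r)
1/((22799 + 22693) + ((t(3, c(1)) - 10517) + 22065)) = 1/((22799 + 22693) + (((46 + 1³ + 3) - 10517) + 22065)) = 1/(45492 + (((46 + 1 + 3) - 10517) + 22065)) = 1/(45492 + ((50 - 10517) + 22065)) = 1/(45492 + (-10467 + 22065)) = 1/(45492 + 11598) = 1/57090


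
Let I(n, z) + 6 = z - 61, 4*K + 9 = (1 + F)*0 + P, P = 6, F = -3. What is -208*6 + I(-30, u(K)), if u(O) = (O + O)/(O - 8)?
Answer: -46019/35 ≈ -1314.8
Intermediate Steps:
K = -¾ (K = -9/4 + ((1 - 3)*0 + 6)/4 = -9/4 + (-2*0 + 6)/4 = -9/4 + (0 + 6)/4 = -9/4 + (¼)*6 = -9/4 + 3/2 = -¾ ≈ -0.75000)
u(O) = 2*O/(-8 + O) (u(O) = (2*O)/(-8 + O) = 2*O/(-8 + O))
I(n, z) = -67 + z (I(n, z) = -6 + (z - 61) = -6 + (-61 + z) = -67 + z)
-208*6 + I(-30, u(K)) = -208*6 + (-67 + 2*(-¾)/(-8 - ¾)) = -1248 + (-67 + 2*(-¾)/(-35/4)) = -1248 + (-67 + 2*(-¾)*(-4/35)) = -1248 + (-67 + 6/35) = -1248 - 2339/35 = -46019/35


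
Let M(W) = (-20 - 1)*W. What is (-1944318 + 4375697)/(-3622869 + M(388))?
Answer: -2431379/3631017 ≈ -0.66961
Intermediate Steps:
M(W) = -21*W
(-1944318 + 4375697)/(-3622869 + M(388)) = (-1944318 + 4375697)/(-3622869 - 21*388) = 2431379/(-3622869 - 8148) = 2431379/(-3631017) = 2431379*(-1/3631017) = -2431379/3631017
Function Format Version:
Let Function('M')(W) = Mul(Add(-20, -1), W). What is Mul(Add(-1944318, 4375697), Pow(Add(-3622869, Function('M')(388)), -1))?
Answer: Rational(-2431379, 3631017) ≈ -0.66961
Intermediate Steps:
Function('M')(W) = Mul(-21, W)
Mul(Add(-1944318, 4375697), Pow(Add(-3622869, Function('M')(388)), -1)) = Mul(Add(-1944318, 4375697), Pow(Add(-3622869, Mul(-21, 388)), -1)) = Mul(2431379, Pow(Add(-3622869, -8148), -1)) = Mul(2431379, Pow(-3631017, -1)) = Mul(2431379, Rational(-1, 3631017)) = Rational(-2431379, 3631017)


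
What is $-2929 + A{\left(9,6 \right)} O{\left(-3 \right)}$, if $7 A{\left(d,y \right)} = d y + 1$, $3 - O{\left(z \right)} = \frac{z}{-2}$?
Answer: $- \frac{40841}{14} \approx -2917.2$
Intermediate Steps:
$O{\left(z \right)} = 3 + \frac{z}{2}$ ($O{\left(z \right)} = 3 - \frac{z}{-2} = 3 - z \left(- \frac{1}{2}\right) = 3 - - \frac{z}{2} = 3 + \frac{z}{2}$)
$A{\left(d,y \right)} = \frac{1}{7} + \frac{d y}{7}$ ($A{\left(d,y \right)} = \frac{d y + 1}{7} = \frac{1 + d y}{7} = \frac{1}{7} + \frac{d y}{7}$)
$-2929 + A{\left(9,6 \right)} O{\left(-3 \right)} = -2929 + \left(\frac{1}{7} + \frac{1}{7} \cdot 9 \cdot 6\right) \left(3 + \frac{1}{2} \left(-3\right)\right) = -2929 + \left(\frac{1}{7} + \frac{54}{7}\right) \left(3 - \frac{3}{2}\right) = -2929 + \frac{55}{7} \cdot \frac{3}{2} = -2929 + \frac{165}{14} = - \frac{40841}{14}$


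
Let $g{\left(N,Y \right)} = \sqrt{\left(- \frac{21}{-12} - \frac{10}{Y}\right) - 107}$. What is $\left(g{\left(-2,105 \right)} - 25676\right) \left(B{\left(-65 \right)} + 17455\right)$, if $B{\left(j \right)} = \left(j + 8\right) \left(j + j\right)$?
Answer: $-638433740 + \frac{24865 i \sqrt{185829}}{42} \approx -6.3843 \cdot 10^{8} + 2.5521 \cdot 10^{5} i$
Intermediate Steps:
$g{\left(N,Y \right)} = \sqrt{- \frac{421}{4} - \frac{10}{Y}}$ ($g{\left(N,Y \right)} = \sqrt{\left(\left(-21\right) \left(- \frac{1}{12}\right) - \frac{10}{Y}\right) - 107} = \sqrt{\left(\frac{7}{4} - \frac{10}{Y}\right) - 107} = \sqrt{- \frac{421}{4} - \frac{10}{Y}}$)
$B{\left(j \right)} = 2 j \left(8 + j\right)$ ($B{\left(j \right)} = \left(8 + j\right) 2 j = 2 j \left(8 + j\right)$)
$\left(g{\left(-2,105 \right)} - 25676\right) \left(B{\left(-65 \right)} + 17455\right) = \left(\frac{\sqrt{-421 - \frac{40}{105}}}{2} - 25676\right) \left(2 \left(-65\right) \left(8 - 65\right) + 17455\right) = \left(\frac{\sqrt{-421 - \frac{8}{21}}}{2} - 25676\right) \left(2 \left(-65\right) \left(-57\right) + 17455\right) = \left(\frac{\sqrt{-421 - \frac{8}{21}}}{2} - 25676\right) \left(7410 + 17455\right) = \left(\frac{\sqrt{- \frac{8849}{21}}}{2} - 25676\right) 24865 = \left(\frac{\frac{1}{21} i \sqrt{185829}}{2} - 25676\right) 24865 = \left(\frac{i \sqrt{185829}}{42} - 25676\right) 24865 = \left(-25676 + \frac{i \sqrt{185829}}{42}\right) 24865 = -638433740 + \frac{24865 i \sqrt{185829}}{42}$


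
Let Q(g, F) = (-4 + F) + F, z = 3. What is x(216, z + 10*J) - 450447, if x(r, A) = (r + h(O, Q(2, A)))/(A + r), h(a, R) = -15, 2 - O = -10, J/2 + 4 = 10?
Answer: -50900444/113 ≈ -4.5045e+5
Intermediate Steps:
J = 12 (J = -8 + 2*10 = -8 + 20 = 12)
O = 12 (O = 2 - 1*(-10) = 2 + 10 = 12)
Q(g, F) = -4 + 2*F
x(r, A) = (-15 + r)/(A + r) (x(r, A) = (r - 15)/(A + r) = (-15 + r)/(A + r))
x(216, z + 10*J) - 450447 = (-15 + 216)/((3 + 10*12) + 216) - 450447 = 201/((3 + 120) + 216) - 450447 = 201/(123 + 216) - 450447 = 201/339 - 450447 = (1/339)*201 - 450447 = 67/113 - 450447 = -50900444/113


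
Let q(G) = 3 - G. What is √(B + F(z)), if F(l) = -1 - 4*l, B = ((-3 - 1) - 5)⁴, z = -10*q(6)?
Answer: 2*√1610 ≈ 80.250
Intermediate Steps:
z = 30 (z = -10*(3 - 1*6) = -10*(3 - 6) = -10*(-3) = 30)
B = 6561 (B = (-4 - 5)⁴ = (-9)⁴ = 6561)
√(B + F(z)) = √(6561 + (-1 - 4*30)) = √(6561 + (-1 - 120)) = √(6561 - 121) = √6440 = 2*√1610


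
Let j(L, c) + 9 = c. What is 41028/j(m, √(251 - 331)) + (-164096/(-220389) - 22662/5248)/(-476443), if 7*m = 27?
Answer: (-11304335586895946649*I + 8266559420*√5)/(275527337562048*(4*√5 + 9*I)) ≈ -2293.5 - 2279.3*I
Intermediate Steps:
m = 27/7 (m = (⅐)*27 = 27/7 ≈ 3.8571)
j(L, c) = -9 + c
41028/j(m, √(251 - 331)) + (-164096/(-220389) - 22662/5248)/(-476443) = 41028/(-9 + √(251 - 331)) + (-164096/(-220389) - 22662/5248)/(-476443) = 41028/(-9 + √(-80)) + (-164096*(-1/220389) - 22662*1/5248)*(-1/476443) = 41028/(-9 + 4*I*√5) + (164096/220389 - 11331/2624)*(-1/476443) = 41028/(-9 + 4*I*√5) - 2066639855/578300736*(-1/476443) = 41028/(-9 + 4*I*√5) + 2066639855/275527337562048 = 2066639855/275527337562048 + 41028/(-9 + 4*I*√5)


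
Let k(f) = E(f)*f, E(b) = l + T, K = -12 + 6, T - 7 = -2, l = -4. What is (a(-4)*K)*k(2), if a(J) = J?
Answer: 48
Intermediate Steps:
T = 5 (T = 7 - 2 = 5)
K = -6
E(b) = 1 (E(b) = -4 + 5 = 1)
k(f) = f (k(f) = 1*f = f)
(a(-4)*K)*k(2) = -4*(-6)*2 = 24*2 = 48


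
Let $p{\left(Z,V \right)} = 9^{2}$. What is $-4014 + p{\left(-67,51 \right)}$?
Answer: $-3933$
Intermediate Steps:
$p{\left(Z,V \right)} = 81$
$-4014 + p{\left(-67,51 \right)} = -4014 + 81 = -3933$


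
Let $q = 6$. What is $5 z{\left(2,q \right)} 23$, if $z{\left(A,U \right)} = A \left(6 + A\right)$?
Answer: $1840$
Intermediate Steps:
$5 z{\left(2,q \right)} 23 = 5 \cdot 2 \left(6 + 2\right) 23 = 5 \cdot 2 \cdot 8 \cdot 23 = 5 \cdot 16 \cdot 23 = 80 \cdot 23 = 1840$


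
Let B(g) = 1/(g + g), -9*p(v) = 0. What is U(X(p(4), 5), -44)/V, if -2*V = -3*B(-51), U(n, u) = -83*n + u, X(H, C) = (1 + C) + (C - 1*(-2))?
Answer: 76364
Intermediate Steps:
p(v) = 0 (p(v) = -⅑*0 = 0)
B(g) = 1/(2*g)
X(H, C) = 3 + 2*C (X(H, C) = (1 + C) + (C + 2) = (1 + C) + (2 + C) = 3 + 2*C)
U(n, u) = u - 83*n
V = -1/68 (V = -(-3)*(½)/(-51)/2 = -(-3)*(½)*(-1/51)/2 = -(-3)*(-1)/(2*102) = -½*1/34 = -1/68 ≈ -0.014706)
U(X(p(4), 5), -44)/V = (-44 - 83*(3 + 2*5))/(-1/68) = (-44 - 83*(3 + 10))*(-68) = (-44 - 83*13)*(-68) = (-44 - 1079)*(-68) = -1123*(-68) = 76364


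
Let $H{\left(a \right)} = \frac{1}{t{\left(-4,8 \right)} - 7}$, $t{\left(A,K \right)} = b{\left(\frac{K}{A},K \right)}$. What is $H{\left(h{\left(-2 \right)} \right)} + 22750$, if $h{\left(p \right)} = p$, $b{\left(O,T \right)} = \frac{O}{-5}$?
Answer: $\frac{750745}{33} \approx 22750.0$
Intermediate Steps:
$b{\left(O,T \right)} = - \frac{O}{5}$ ($b{\left(O,T \right)} = O \left(- \frac{1}{5}\right) = - \frac{O}{5}$)
$t{\left(A,K \right)} = - \frac{K}{5 A}$ ($t{\left(A,K \right)} = - \frac{K \frac{1}{A}}{5} = - \frac{K}{5 A}$)
$H{\left(a \right)} = - \frac{5}{33}$ ($H{\left(a \right)} = \frac{1}{\left(- \frac{1}{5}\right) 8 \frac{1}{-4} - 7} = \frac{1}{\left(- \frac{1}{5}\right) 8 \left(- \frac{1}{4}\right) - 7} = \frac{1}{\frac{2}{5} - 7} = \frac{1}{- \frac{33}{5}} = - \frac{5}{33}$)
$H{\left(h{\left(-2 \right)} \right)} + 22750 = - \frac{5}{33} + 22750 = \frac{750745}{33}$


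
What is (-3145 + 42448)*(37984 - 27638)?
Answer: 406628838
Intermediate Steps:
(-3145 + 42448)*(37984 - 27638) = 39303*10346 = 406628838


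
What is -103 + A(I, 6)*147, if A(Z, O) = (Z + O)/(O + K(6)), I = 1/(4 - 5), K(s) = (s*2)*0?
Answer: 39/2 ≈ 19.500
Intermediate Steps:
K(s) = 0 (K(s) = (2*s)*0 = 0)
I = -1 (I = 1/(-1) = -1)
A(Z, O) = (O + Z)/O (A(Z, O) = (Z + O)/(O + 0) = (O + Z)/O)
-103 + A(I, 6)*147 = -103 + ((6 - 1)/6)*147 = -103 + ((⅙)*5)*147 = -103 + (⅚)*147 = -103 + 245/2 = 39/2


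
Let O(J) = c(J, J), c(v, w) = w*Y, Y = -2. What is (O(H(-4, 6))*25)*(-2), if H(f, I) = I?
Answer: 600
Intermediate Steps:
c(v, w) = -2*w (c(v, w) = w*(-2) = -2*w)
O(J) = -2*J
(O(H(-4, 6))*25)*(-2) = (-2*6*25)*(-2) = -12*25*(-2) = -300*(-2) = 600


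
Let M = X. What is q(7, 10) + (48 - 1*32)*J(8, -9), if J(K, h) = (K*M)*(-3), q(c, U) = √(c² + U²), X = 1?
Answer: -384 + √149 ≈ -371.79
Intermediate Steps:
M = 1
q(c, U) = √(U² + c²)
J(K, h) = -3*K (J(K, h) = (K*1)*(-3) = K*(-3) = -3*K)
q(7, 10) + (48 - 1*32)*J(8, -9) = √(10² + 7²) + (48 - 1*32)*(-3*8) = √(100 + 49) + (48 - 32)*(-24) = √149 + 16*(-24) = √149 - 384 = -384 + √149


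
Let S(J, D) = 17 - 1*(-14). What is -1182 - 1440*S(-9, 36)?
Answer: -45822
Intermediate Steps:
S(J, D) = 31 (S(J, D) = 17 + 14 = 31)
-1182 - 1440*S(-9, 36) = -1182 - 1440*31 = -1182 - 44640 = -45822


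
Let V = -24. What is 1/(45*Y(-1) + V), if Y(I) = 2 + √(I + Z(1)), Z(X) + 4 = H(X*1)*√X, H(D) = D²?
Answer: 11/2076 - 5*I/692 ≈ 0.0052987 - 0.0072254*I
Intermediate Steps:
Z(X) = -4 + X^(5/2) (Z(X) = -4 + (X*1)²*√X = -4 + X²*√X = -4 + X^(5/2))
Y(I) = 2 + √(-3 + I) (Y(I) = 2 + √(I + (-4 + 1^(5/2))) = 2 + √(I + (-4 + 1)) = 2 + √(I - 3) = 2 + √(-3 + I))
1/(45*Y(-1) + V) = 1/(45*(2 + √(-3 - 1)) - 24) = 1/(45*(2 + √(-4)) - 24) = 1/(45*(2 + 2*I) - 24) = 1/((90 + 90*I) - 24) = 1/(66 + 90*I) = (66 - 90*I)/12456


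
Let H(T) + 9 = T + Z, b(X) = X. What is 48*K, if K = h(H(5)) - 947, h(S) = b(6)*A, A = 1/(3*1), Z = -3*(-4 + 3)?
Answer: -45360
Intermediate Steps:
Z = 3 (Z = -3*(-1) = 3)
A = ⅓ (A = 1/3 = ⅓ ≈ 0.33333)
H(T) = -6 + T (H(T) = -9 + (T + 3) = -9 + (3 + T) = -6 + T)
h(S) = 2 (h(S) = 6*(⅓) = 2)
K = -945 (K = 2 - 947 = -945)
48*K = 48*(-945) = -45360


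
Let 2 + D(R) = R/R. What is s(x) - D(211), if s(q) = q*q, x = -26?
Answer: 677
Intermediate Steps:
D(R) = -1 (D(R) = -2 + R/R = -2 + 1 = -1)
s(q) = q²
s(x) - D(211) = (-26)² - 1*(-1) = 676 + 1 = 677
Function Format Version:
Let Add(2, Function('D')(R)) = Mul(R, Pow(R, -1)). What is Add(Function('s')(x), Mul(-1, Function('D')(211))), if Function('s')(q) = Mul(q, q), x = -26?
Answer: 677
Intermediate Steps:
Function('D')(R) = -1 (Function('D')(R) = Add(-2, Mul(R, Pow(R, -1))) = Add(-2, 1) = -1)
Function('s')(q) = Pow(q, 2)
Add(Function('s')(x), Mul(-1, Function('D')(211))) = Add(Pow(-26, 2), Mul(-1, -1)) = Add(676, 1) = 677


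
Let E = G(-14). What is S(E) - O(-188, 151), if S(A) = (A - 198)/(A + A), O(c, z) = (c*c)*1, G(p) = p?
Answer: -247355/7 ≈ -35336.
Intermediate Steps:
E = -14
O(c, z) = c² (O(c, z) = c²*1 = c²)
S(A) = (-198 + A)/(2*A) (S(A) = (-198 + A)/((2*A)) = (-198 + A)*(1/(2*A)) = (-198 + A)/(2*A))
S(E) - O(-188, 151) = (½)*(-198 - 14)/(-14) - 1*(-188)² = (½)*(-1/14)*(-212) - 1*35344 = 53/7 - 35344 = -247355/7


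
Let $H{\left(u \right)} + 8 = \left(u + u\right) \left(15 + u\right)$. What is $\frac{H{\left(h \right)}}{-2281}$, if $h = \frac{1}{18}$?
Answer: $\frac{1025}{369522} \approx 0.0027739$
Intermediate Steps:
$h = \frac{1}{18} \approx 0.055556$
$H{\left(u \right)} = -8 + 2 u \left(15 + u\right)$ ($H{\left(u \right)} = -8 + \left(u + u\right) \left(15 + u\right) = -8 + 2 u \left(15 + u\right)$)
$\frac{H{\left(h \right)}}{-2281} = \frac{-8 + \frac{2}{324} + 30 \cdot \frac{1}{18}}{-2281} = \left(-8 + 2 \cdot \frac{1}{324} + \frac{5}{3}\right) \left(- \frac{1}{2281}\right) = \left(-8 + \frac{1}{162} + \frac{5}{3}\right) \left(- \frac{1}{2281}\right) = \left(- \frac{1025}{162}\right) \left(- \frac{1}{2281}\right) = \frac{1025}{369522}$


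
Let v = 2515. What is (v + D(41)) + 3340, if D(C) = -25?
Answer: 5830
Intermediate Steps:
(v + D(41)) + 3340 = (2515 - 25) + 3340 = 2490 + 3340 = 5830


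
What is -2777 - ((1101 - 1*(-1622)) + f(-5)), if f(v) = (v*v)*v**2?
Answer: -6125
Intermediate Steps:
f(v) = v**4 (f(v) = v**2*v**2 = v**4)
-2777 - ((1101 - 1*(-1622)) + f(-5)) = -2777 - ((1101 - 1*(-1622)) + (-5)**4) = -2777 - ((1101 + 1622) + 625) = -2777 - (2723 + 625) = -2777 - 1*3348 = -2777 - 3348 = -6125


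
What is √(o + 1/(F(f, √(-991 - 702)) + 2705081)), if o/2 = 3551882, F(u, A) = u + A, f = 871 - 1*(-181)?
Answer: √((19223730184613 + 7103764*I*√1693)/(2706133 + I*√1693)) ≈ 2665.3 - 0.e-13*I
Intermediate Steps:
f = 1052 (f = 871 + 181 = 1052)
F(u, A) = A + u
o = 7103764 (o = 2*3551882 = 7103764)
√(o + 1/(F(f, √(-991 - 702)) + 2705081)) = √(7103764 + 1/((√(-991 - 702) + 1052) + 2705081)) = √(7103764 + 1/((√(-1693) + 1052) + 2705081)) = √(7103764 + 1/((I*√1693 + 1052) + 2705081)) = √(7103764 + 1/((1052 + I*√1693) + 2705081)) = √(7103764 + 1/(2706133 + I*√1693))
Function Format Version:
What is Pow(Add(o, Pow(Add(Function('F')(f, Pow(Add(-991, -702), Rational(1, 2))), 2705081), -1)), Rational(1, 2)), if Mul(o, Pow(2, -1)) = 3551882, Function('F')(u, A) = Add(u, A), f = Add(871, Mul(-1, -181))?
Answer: Pow(Mul(Pow(Add(2706133, Mul(I, Pow(1693, Rational(1, 2)))), -1), Add(19223730184613, Mul(7103764, I, Pow(1693, Rational(1, 2))))), Rational(1, 2)) ≈ Add(2665.3, Mul(-0.e-13, I))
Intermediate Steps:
f = 1052 (f = Add(871, 181) = 1052)
Function('F')(u, A) = Add(A, u)
o = 7103764 (o = Mul(2, 3551882) = 7103764)
Pow(Add(o, Pow(Add(Function('F')(f, Pow(Add(-991, -702), Rational(1, 2))), 2705081), -1)), Rational(1, 2)) = Pow(Add(7103764, Pow(Add(Add(Pow(Add(-991, -702), Rational(1, 2)), 1052), 2705081), -1)), Rational(1, 2)) = Pow(Add(7103764, Pow(Add(Add(Pow(-1693, Rational(1, 2)), 1052), 2705081), -1)), Rational(1, 2)) = Pow(Add(7103764, Pow(Add(Add(Mul(I, Pow(1693, Rational(1, 2))), 1052), 2705081), -1)), Rational(1, 2)) = Pow(Add(7103764, Pow(Add(Add(1052, Mul(I, Pow(1693, Rational(1, 2)))), 2705081), -1)), Rational(1, 2)) = Pow(Add(7103764, Pow(Add(2706133, Mul(I, Pow(1693, Rational(1, 2)))), -1)), Rational(1, 2))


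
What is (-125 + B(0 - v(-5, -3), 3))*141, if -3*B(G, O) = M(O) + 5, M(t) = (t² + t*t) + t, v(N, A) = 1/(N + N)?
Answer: -18847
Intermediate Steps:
v(N, A) = 1/(2*N)
M(t) = t + 2*t² (M(t) = (t² + t²) + t = 2*t² + t = t + 2*t²)
B(G, O) = -5/3 - O*(1 + 2*O)/3 (B(G, O) = -(O*(1 + 2*O) + 5)/3 = -(5 + O*(1 + 2*O))/3 = -5/3 - O*(1 + 2*O)/3)
(-125 + B(0 - v(-5, -3), 3))*141 = (-125 + (-5/3 - ⅓*3*(1 + 2*3)))*141 = (-125 + (-5/3 - ⅓*3*(1 + 6)))*141 = (-125 + (-5/3 - ⅓*3*7))*141 = (-125 + (-5/3 - 7))*141 = (-125 - 26/3)*141 = -401/3*141 = -18847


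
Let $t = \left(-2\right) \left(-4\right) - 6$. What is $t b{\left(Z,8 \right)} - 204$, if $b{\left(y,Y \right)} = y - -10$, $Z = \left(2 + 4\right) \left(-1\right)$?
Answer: $-196$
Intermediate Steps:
$t = 2$ ($t = 8 - 6 = 2$)
$Z = -6$ ($Z = 6 \left(-1\right) = -6$)
$b{\left(y,Y \right)} = 10 + y$ ($b{\left(y,Y \right)} = y + 10 = 10 + y$)
$t b{\left(Z,8 \right)} - 204 = 2 \left(10 - 6\right) - 204 = 2 \cdot 4 - 204 = 8 - 204 = -196$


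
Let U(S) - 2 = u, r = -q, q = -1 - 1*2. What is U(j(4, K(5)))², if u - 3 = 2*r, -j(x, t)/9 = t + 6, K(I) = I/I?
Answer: 121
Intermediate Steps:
q = -3 (q = -1 - 2 = -3)
K(I) = 1
r = 3 (r = -1*(-3) = 3)
j(x, t) = -54 - 9*t (j(x, t) = -9*(t + 6) = -9*(6 + t) = -54 - 9*t)
u = 9 (u = 3 + 2*3 = 3 + 6 = 9)
U(S) = 11 (U(S) = 2 + 9 = 11)
U(j(4, K(5)))² = 11² = 121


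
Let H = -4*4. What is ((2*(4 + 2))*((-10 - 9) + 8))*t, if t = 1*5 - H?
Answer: -2772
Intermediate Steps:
H = -16
t = 21 (t = 1*5 - 1*(-16) = 5 + 16 = 21)
((2*(4 + 2))*((-10 - 9) + 8))*t = ((2*(4 + 2))*((-10 - 9) + 8))*21 = ((2*6)*(-19 + 8))*21 = (12*(-11))*21 = -132*21 = -2772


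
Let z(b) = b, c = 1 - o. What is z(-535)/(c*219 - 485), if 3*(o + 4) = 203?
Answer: 535/14209 ≈ 0.037652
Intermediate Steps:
o = 191/3 (o = -4 + (⅓)*203 = -4 + 203/3 = 191/3 ≈ 63.667)
c = -188/3 (c = 1 - 1*191/3 = 1 - 191/3 = -188/3 ≈ -62.667)
z(-535)/(c*219 - 485) = -535/(-188/3*219 - 485) = -535/(-13724 - 485) = -535/(-14209) = -535*(-1/14209) = 535/14209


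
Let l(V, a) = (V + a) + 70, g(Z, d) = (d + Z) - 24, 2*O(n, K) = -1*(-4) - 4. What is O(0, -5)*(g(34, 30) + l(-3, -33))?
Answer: 0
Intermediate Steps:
O(n, K) = 0 (O(n, K) = (-1*(-4) - 4)/2 = (4 - 4)/2 = (½)*0 = 0)
g(Z, d) = -24 + Z + d (g(Z, d) = (Z + d) - 24 = -24 + Z + d)
l(V, a) = 70 + V + a
O(0, -5)*(g(34, 30) + l(-3, -33)) = 0*((-24 + 34 + 30) + (70 - 3 - 33)) = 0*(40 + 34) = 0*74 = 0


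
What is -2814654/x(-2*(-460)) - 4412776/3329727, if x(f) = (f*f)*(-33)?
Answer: -18980349931957/15500545130400 ≈ -1.2245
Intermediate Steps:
x(f) = -33*f² (x(f) = f²*(-33) = -33*f²)
-2814654/x(-2*(-460)) - 4412776/3329727 = -2814654/((-33*(-2*(-460))²)) - 4412776/3329727 = -2814654/((-33*920²)) - 4412776*1/3329727 = -2814654/((-33*846400)) - 4412776/3329727 = -2814654/(-27931200) - 4412776/3329727 = -2814654*(-1/27931200) - 4412776/3329727 = 469109/4655200 - 4412776/3329727 = -18980349931957/15500545130400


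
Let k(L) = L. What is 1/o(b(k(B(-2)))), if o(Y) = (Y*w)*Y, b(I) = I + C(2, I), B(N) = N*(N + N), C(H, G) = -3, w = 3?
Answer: 1/75 ≈ 0.013333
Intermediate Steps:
B(N) = 2*N² (B(N) = N*(2*N) = 2*N²)
b(I) = -3 + I (b(I) = I - 3 = -3 + I)
o(Y) = 3*Y² (o(Y) = (Y*3)*Y = (3*Y)*Y = 3*Y²)
1/o(b(k(B(-2)))) = 1/(3*(-3 + 2*(-2)²)²) = 1/(3*(-3 + 2*4)²) = 1/(3*(-3 + 8)²) = 1/(3*5²) = 1/(3*25) = 1/75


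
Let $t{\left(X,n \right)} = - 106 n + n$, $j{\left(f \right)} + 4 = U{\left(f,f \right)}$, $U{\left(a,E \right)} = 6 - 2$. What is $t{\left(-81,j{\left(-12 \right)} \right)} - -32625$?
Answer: $32625$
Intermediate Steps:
$U{\left(a,E \right)} = 4$ ($U{\left(a,E \right)} = 6 - 2 = 4$)
$j{\left(f \right)} = 0$ ($j{\left(f \right)} = -4 + 4 = 0$)
$t{\left(X,n \right)} = - 105 n$
$t{\left(-81,j{\left(-12 \right)} \right)} - -32625 = \left(-105\right) 0 - -32625 = 0 + 32625 = 32625$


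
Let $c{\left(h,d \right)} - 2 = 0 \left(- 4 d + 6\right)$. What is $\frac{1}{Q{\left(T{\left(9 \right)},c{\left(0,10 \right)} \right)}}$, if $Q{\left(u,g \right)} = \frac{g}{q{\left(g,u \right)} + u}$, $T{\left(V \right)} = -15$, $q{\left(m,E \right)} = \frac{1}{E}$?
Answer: $- \frac{113}{15} \approx -7.5333$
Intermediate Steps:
$c{\left(h,d \right)} = 2$ ($c{\left(h,d \right)} = 2 + 0 \left(- 4 d + 6\right) = 2 + 0 \left(6 - 4 d\right) = 2 + 0 = 2$)
$Q{\left(u,g \right)} = \frac{g}{u + \frac{1}{u}}$ ($Q{\left(u,g \right)} = \frac{g}{\frac{1}{u} + u} = \frac{g}{u + \frac{1}{u}}$)
$\frac{1}{Q{\left(T{\left(9 \right)},c{\left(0,10 \right)} \right)}} = \frac{1}{2 \left(-15\right) \frac{1}{1 + \left(-15\right)^{2}}} = \frac{1}{2 \left(-15\right) \frac{1}{1 + 225}} = \frac{1}{2 \left(-15\right) \frac{1}{226}} = \frac{1}{- \frac{15}{113}} = - \frac{113}{15}$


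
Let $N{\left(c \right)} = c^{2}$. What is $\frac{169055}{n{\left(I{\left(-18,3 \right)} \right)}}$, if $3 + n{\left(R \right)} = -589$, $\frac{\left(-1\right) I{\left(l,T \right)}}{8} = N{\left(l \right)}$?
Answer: $- \frac{169055}{592} \approx -285.57$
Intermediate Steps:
$I{\left(l,T \right)} = - 8 l^{2}$
$n{\left(R \right)} = -592$ ($n{\left(R \right)} = -3 - 589 = -592$)
$\frac{169055}{n{\left(I{\left(-18,3 \right)} \right)}} = \frac{169055}{-592} = 169055 \left(- \frac{1}{592}\right) = - \frac{169055}{592}$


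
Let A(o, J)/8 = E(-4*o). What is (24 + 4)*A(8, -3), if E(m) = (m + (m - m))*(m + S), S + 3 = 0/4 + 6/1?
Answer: 207872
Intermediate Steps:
S = 3 (S = -3 + (0/4 + 6/1) = -3 + (0*(¼) + 6*1) = -3 + (0 + 6) = -3 + 6 = 3)
E(m) = m*(3 + m) (E(m) = (m + (m - m))*(m + 3) = (m + 0)*(3 + m) = m*(3 + m))
A(o, J) = -32*o*(3 - 4*o) (A(o, J) = 8*((-4*o)*(3 - 4*o)) = 8*(-4*o*(3 - 4*o)) = -32*o*(3 - 4*o))
(24 + 4)*A(8, -3) = (24 + 4)*(32*8*(-3 + 4*8)) = 28*(32*8*(-3 + 32)) = 28*(32*8*29) = 28*7424 = 207872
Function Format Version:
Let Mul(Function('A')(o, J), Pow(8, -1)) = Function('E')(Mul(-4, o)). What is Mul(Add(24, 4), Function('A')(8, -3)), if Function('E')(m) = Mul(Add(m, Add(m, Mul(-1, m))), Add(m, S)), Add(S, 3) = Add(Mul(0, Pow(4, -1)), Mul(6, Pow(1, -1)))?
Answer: 207872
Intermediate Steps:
S = 3 (S = Add(-3, Add(Mul(0, Pow(4, -1)), Mul(6, Pow(1, -1)))) = Add(-3, Add(Mul(0, Rational(1, 4)), Mul(6, 1))) = Add(-3, Add(0, 6)) = Add(-3, 6) = 3)
Function('E')(m) = Mul(m, Add(3, m)) (Function('E')(m) = Mul(Add(m, Add(m, Mul(-1, m))), Add(m, 3)) = Mul(Add(m, 0), Add(3, m)) = Mul(m, Add(3, m)))
Function('A')(o, J) = Mul(-32, o, Add(3, Mul(-4, o))) (Function('A')(o, J) = Mul(8, Mul(Mul(-4, o), Add(3, Mul(-4, o)))) = Mul(8, Mul(-4, o, Add(3, Mul(-4, o)))) = Mul(-32, o, Add(3, Mul(-4, o))))
Mul(Add(24, 4), Function('A')(8, -3)) = Mul(Add(24, 4), Mul(32, 8, Add(-3, Mul(4, 8)))) = Mul(28, Mul(32, 8, Add(-3, 32))) = Mul(28, Mul(32, 8, 29)) = Mul(28, 7424) = 207872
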